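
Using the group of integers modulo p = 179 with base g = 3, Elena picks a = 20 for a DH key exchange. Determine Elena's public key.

Public value = 3^20 mod 179.
3^1 ≡ 3 (mod 179)
3^2 = (3^1)^2 ≡ 3^2 = 9 ≡ 9 (mod 179)
3^4 = (3^2)^2 ≡ 9^2 = 81 ≡ 81 (mod 179)
3^8 = (3^4)^2 ≡ 81^2 = 6561 ≡ 117 (mod 179)
3^16 = (3^8)^2 ≡ 117^2 = 13689 ≡ 85 (mod 179)
3^20 = 3^16 · 3^4 ≡ 85 · 81 ≡ 83 (mod 179).

83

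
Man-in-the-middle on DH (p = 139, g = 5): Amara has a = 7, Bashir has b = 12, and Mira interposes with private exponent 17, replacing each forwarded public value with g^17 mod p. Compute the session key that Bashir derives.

Bashir receives Mira's public value M = 5^17 mod 139 instead of the honest one.
5^1 ≡ 5 (mod 139)
5^2 = (5^1)^2 ≡ 5^2 = 25 ≡ 25 (mod 139)
5^4 = (5^2)^2 ≡ 25^2 = 625 ≡ 69 (mod 139)
5^8 = (5^4)^2 ≡ 69^2 = 4761 ≡ 35 (mod 139)
5^16 = (5^8)^2 ≡ 35^2 = 1225 ≡ 113 (mod 139)
5^17 = 5^16 · 5^1 ≡ 113 · 5 ≡ 9 (mod 139).
So M = 9. Bashir computes K = M^12 mod 139.
9^1 ≡ 9 (mod 139)
9^2 = (9^1)^2 ≡ 9^2 = 81 ≡ 81 (mod 139)
9^4 = (9^2)^2 ≡ 81^2 = 6561 ≡ 28 (mod 139)
9^8 = (9^4)^2 ≡ 28^2 = 784 ≡ 89 (mod 139)
9^12 = 9^8 · 9^4 ≡ 89 · 28 ≡ 129 (mod 139).

129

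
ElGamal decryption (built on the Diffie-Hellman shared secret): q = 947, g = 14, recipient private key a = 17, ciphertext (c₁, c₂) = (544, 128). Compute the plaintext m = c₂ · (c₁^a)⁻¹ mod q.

199

Shared mask s = c₁^a mod q = 544^17 mod 947.
544^1 ≡ 544 (mod 947)
544^2 = (544^1)^2 ≡ 544^2 = 295936 ≡ 472 (mod 947)
544^4 = (544^2)^2 ≡ 472^2 = 222784 ≡ 239 (mod 947)
544^8 = (544^4)^2 ≡ 239^2 = 57121 ≡ 301 (mod 947)
544^16 = (544^8)^2 ≡ 301^2 = 90601 ≡ 636 (mod 947)
544^17 = 544^16 · 544^1 ≡ 636 · 544 ≡ 329 (mod 947).
So s = 329; s⁻¹ ≡ 734 (mod 947).
m = c₂ · s⁻¹ mod 947 = 128 · 734 mod 947 = 199.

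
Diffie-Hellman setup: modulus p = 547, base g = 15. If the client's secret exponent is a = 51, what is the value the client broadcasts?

24

Public value = 15^{51} \pmod{547}.
15^1 ≡ 15 (mod 547)
15^2 = (15^1)^2 ≡ 15^2 = 225 ≡ 225 (mod 547)
15^4 = (15^2)^2 ≡ 225^2 = 50625 ≡ 301 (mod 547)
15^8 = (15^4)^2 ≡ 301^2 = 90601 ≡ 346 (mod 547)
15^16 = (15^8)^2 ≡ 346^2 = 119716 ≡ 470 (mod 547)
15^32 = (15^16)^2 ≡ 470^2 = 220900 ≡ 459 (mod 547)
15^51 = 15^32 · 15^16 · 15^2 · 15^1 ≡ 459 · 470 · 225 · 15 ≡ 24 (mod 547).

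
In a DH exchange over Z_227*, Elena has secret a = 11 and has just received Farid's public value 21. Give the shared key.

Shared key K = 21^11 mod 227.
21^1 ≡ 21 (mod 227)
21^2 = (21^1)^2 ≡ 21^2 = 441 ≡ 214 (mod 227)
21^4 = (21^2)^2 ≡ 214^2 = 45796 ≡ 169 (mod 227)
21^8 = (21^4)^2 ≡ 169^2 = 28561 ≡ 186 (mod 227)
21^11 = 21^8 · 21^2 · 21^1 ≡ 186 · 214 · 21 ≡ 70 (mod 227).

70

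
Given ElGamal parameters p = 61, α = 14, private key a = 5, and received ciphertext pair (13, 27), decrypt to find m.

Shared mask s = c₁^a mod p = 13^5 mod 61.
13^1 ≡ 13 (mod 61)
13^2 = (13^1)^2 ≡ 13^2 = 169 ≡ 47 (mod 61)
13^4 = (13^2)^2 ≡ 47^2 = 2209 ≡ 13 (mod 61)
13^5 = 13^4 · 13^1 ≡ 13 · 13 ≡ 47 (mod 61).
So s = 47; s⁻¹ ≡ 13 (mod 61).
m = c₂ · s⁻¹ mod 61 = 27 · 13 mod 61 = 46.

46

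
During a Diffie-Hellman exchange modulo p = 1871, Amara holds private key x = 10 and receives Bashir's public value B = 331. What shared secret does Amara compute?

Shared key K = 331^10 mod 1871.
331^1 ≡ 331 (mod 1871)
331^2 = (331^1)^2 ≡ 331^2 = 109561 ≡ 1043 (mod 1871)
331^4 = (331^2)^2 ≡ 1043^2 = 1087849 ≡ 798 (mod 1871)
331^8 = (331^4)^2 ≡ 798^2 = 636804 ≡ 664 (mod 1871)
331^10 = 331^8 · 331^2 ≡ 664 · 1043 ≡ 282 (mod 1871).

282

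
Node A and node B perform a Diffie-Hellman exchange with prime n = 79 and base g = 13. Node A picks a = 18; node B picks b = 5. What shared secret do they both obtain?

Node B sends B = g^b mod n = 13^5 mod 79.
13^1 ≡ 13 (mod 79)
13^2 = (13^1)^2 ≡ 13^2 = 169 ≡ 11 (mod 79)
13^4 = (13^2)^2 ≡ 11^2 = 121 ≡ 42 (mod 79)
13^5 = 13^4 · 13^1 ≡ 42 · 13 ≡ 72 (mod 79).
So B = 72. Node A then computes K = B^a mod n = 72^18 mod 79.
72^1 ≡ 72 (mod 79)
72^2 = (72^1)^2 ≡ 72^2 = 5184 ≡ 49 (mod 79)
72^4 = (72^2)^2 ≡ 49^2 = 2401 ≡ 31 (mod 79)
72^8 = (72^4)^2 ≡ 31^2 = 961 ≡ 13 (mod 79)
72^16 = (72^8)^2 ≡ 13^2 = 169 ≡ 11 (mod 79)
72^18 = 72^16 · 72^2 ≡ 11 · 49 ≡ 65 (mod 79).

65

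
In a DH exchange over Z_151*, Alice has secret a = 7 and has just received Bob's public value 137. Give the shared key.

49

Shared key K = 137^7 mod 151.
137^1 ≡ 137 (mod 151)
137^2 = (137^1)^2 ≡ 137^2 = 18769 ≡ 45 (mod 151)
137^4 = (137^2)^2 ≡ 45^2 = 2025 ≡ 62 (mod 151)
137^7 = 137^4 · 137^2 · 137^1 ≡ 62 · 45 · 137 ≡ 49 (mod 151).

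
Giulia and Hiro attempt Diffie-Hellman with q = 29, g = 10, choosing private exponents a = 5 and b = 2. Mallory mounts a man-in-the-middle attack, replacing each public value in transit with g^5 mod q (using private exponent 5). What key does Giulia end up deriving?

Giulia receives Mallory's public value M = 10^5 mod 29 instead of the honest one.
10^1 ≡ 10 (mod 29)
10^2 = (10^1)^2 ≡ 10^2 = 100 ≡ 13 (mod 29)
10^4 = (10^2)^2 ≡ 13^2 = 169 ≡ 24 (mod 29)
10^5 = 10^4 · 10^1 ≡ 24 · 10 ≡ 8 (mod 29).
So M = 8. Giulia computes K = M^5 mod 29.
8^1 ≡ 8 (mod 29)
8^2 = (8^1)^2 ≡ 8^2 = 64 ≡ 6 (mod 29)
8^4 = (8^2)^2 ≡ 6^2 = 36 ≡ 7 (mod 29)
8^5 = 8^4 · 8^1 ≡ 7 · 8 ≡ 27 (mod 29).

27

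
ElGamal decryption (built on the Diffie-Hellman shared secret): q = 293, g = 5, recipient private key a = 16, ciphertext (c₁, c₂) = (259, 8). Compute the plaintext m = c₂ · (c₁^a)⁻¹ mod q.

Shared mask s = c₁^a mod q = 259^16 mod 293.
259^1 ≡ 259 (mod 293)
259^2 = (259^1)^2 ≡ 259^2 = 67081 ≡ 277 (mod 293)
259^4 = (259^2)^2 ≡ 277^2 = 76729 ≡ 256 (mod 293)
259^8 = (259^4)^2 ≡ 256^2 = 65536 ≡ 197 (mod 293)
259^16 = (259^8)^2 ≡ 197^2 = 38809 ≡ 133 (mod 293)
So s = 133; s⁻¹ ≡ 141 (mod 293).
m = c₂ · s⁻¹ mod 293 = 8 · 141 mod 293 = 249.

249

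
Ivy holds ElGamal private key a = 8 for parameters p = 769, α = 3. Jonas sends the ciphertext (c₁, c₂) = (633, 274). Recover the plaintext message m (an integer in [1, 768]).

Shared mask s = c₁^a mod p = 633^8 mod 769.
633^1 ≡ 633 (mod 769)
633^2 = (633^1)^2 ≡ 633^2 = 400689 ≡ 40 (mod 769)
633^4 = (633^2)^2 ≡ 40^2 = 1600 ≡ 62 (mod 769)
633^8 = (633^4)^2 ≡ 62^2 = 3844 ≡ 768 (mod 769)
So s = 768; s⁻¹ ≡ 768 (mod 769).
m = c₂ · s⁻¹ mod 769 = 274 · 768 mod 769 = 495.

495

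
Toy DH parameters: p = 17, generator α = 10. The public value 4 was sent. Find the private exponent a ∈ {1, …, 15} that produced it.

4

Try successive powers of 10 modulo 17:
10^1 ≡ 10
10^2 ≡ 15
10^3 ≡ 14
10^4 ≡ 4
Found: a = 4.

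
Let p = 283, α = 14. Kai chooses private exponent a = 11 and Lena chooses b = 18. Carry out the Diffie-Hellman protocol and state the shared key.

15

Kai sends A = α^a mod p = 14^11 mod 283.
14^1 ≡ 14 (mod 283)
14^2 = (14^1)^2 ≡ 14^2 = 196 ≡ 196 (mod 283)
14^4 = (14^2)^2 ≡ 196^2 = 38416 ≡ 211 (mod 283)
14^8 = (14^4)^2 ≡ 211^2 = 44521 ≡ 90 (mod 283)
14^11 = 14^8 · 14^2 · 14^1 ≡ 90 · 196 · 14 ≡ 184 (mod 283).
So A = 184. Lena then computes K = A^b mod p = 184^18 mod 283.
184^1 ≡ 184 (mod 283)
184^2 = (184^1)^2 ≡ 184^2 = 33856 ≡ 179 (mod 283)
184^4 = (184^2)^2 ≡ 179^2 = 32041 ≡ 62 (mod 283)
184^8 = (184^4)^2 ≡ 62^2 = 3844 ≡ 165 (mod 283)
184^16 = (184^8)^2 ≡ 165^2 = 27225 ≡ 57 (mod 283)
184^18 = 184^16 · 184^2 ≡ 57 · 179 ≡ 15 (mod 283).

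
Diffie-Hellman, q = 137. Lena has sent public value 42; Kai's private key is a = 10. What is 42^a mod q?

11

Shared key K = 42^10 mod 137.
42^1 ≡ 42 (mod 137)
42^2 = (42^1)^2 ≡ 42^2 = 1764 ≡ 120 (mod 137)
42^4 = (42^2)^2 ≡ 120^2 = 14400 ≡ 15 (mod 137)
42^8 = (42^4)^2 ≡ 15^2 = 225 ≡ 88 (mod 137)
42^10 = 42^8 · 42^2 ≡ 88 · 120 ≡ 11 (mod 137).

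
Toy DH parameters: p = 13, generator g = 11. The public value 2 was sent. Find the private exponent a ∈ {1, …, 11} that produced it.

7

Try successive powers of 11 modulo 13:
11^1 ≡ 11
11^2 ≡ 4
11^3 ≡ 5
11^4 ≡ 3
11^5 ≡ 7
11^6 ≡ 12
11^7 ≡ 2
Found: a = 7.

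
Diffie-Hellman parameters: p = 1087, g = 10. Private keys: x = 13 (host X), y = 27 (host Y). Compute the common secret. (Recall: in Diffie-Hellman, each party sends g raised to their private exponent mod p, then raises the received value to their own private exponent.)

Host X sends A = g^x mod p = 10^13 mod 1087.
10^1 ≡ 10 (mod 1087)
10^2 = (10^1)^2 ≡ 10^2 = 100 ≡ 100 (mod 1087)
10^4 = (10^2)^2 ≡ 100^2 = 10000 ≡ 217 (mod 1087)
10^8 = (10^4)^2 ≡ 217^2 = 47089 ≡ 348 (mod 1087)
10^13 = 10^8 · 10^4 · 10^1 ≡ 348 · 217 · 10 ≡ 782 (mod 1087).
So A = 782. Host Y then computes K = A^y mod p = 782^27 mod 1087.
782^1 ≡ 782 (mod 1087)
782^2 = (782^1)^2 ≡ 782^2 = 611524 ≡ 630 (mod 1087)
782^4 = (782^2)^2 ≡ 630^2 = 396900 ≡ 145 (mod 1087)
782^8 = (782^4)^2 ≡ 145^2 = 21025 ≡ 372 (mod 1087)
782^16 = (782^8)^2 ≡ 372^2 = 138384 ≡ 335 (mod 1087)
782^27 = 782^16 · 782^8 · 782^2 · 782^1 ≡ 335 · 372 · 630 · 782 ≡ 878 (mod 1087).

878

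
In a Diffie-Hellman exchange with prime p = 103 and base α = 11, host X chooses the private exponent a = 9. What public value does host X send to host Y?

3

Public value = 11^9 (mod 103).
11^1 ≡ 11 (mod 103)
11^2 = (11^1)^2 ≡ 11^2 = 121 ≡ 18 (mod 103)
11^4 = (11^2)^2 ≡ 18^2 = 324 ≡ 15 (mod 103)
11^8 = (11^4)^2 ≡ 15^2 = 225 ≡ 19 (mod 103)
11^9 = 11^8 · 11^1 ≡ 19 · 11 ≡ 3 (mod 103).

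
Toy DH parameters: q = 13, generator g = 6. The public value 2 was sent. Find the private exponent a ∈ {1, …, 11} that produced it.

Try successive powers of 6 modulo 13:
6^1 ≡ 6
6^2 ≡ 10
6^3 ≡ 8
6^4 ≡ 9
6^5 ≡ 2
Found: a = 5.

5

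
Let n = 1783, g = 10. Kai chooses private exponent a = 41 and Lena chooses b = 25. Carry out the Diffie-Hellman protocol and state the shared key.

19

Kai sends A = g^a mod n = 10^41 mod 1783.
10^1 ≡ 10 (mod 1783)
10^2 = (10^1)^2 ≡ 10^2 = 100 ≡ 100 (mod 1783)
10^4 = (10^2)^2 ≡ 100^2 = 10000 ≡ 1085 (mod 1783)
10^8 = (10^4)^2 ≡ 1085^2 = 1177225 ≡ 445 (mod 1783)
10^16 = (10^8)^2 ≡ 445^2 = 198025 ≡ 112 (mod 1783)
10^32 = (10^16)^2 ≡ 112^2 = 12544 ≡ 63 (mod 1783)
10^41 = 10^32 · 10^8 · 10^1 ≡ 63 · 445 · 10 ≡ 419 (mod 1783).
So A = 419. Lena then computes K = A^b mod n = 419^25 mod 1783.
419^1 ≡ 419 (mod 1783)
419^2 = (419^1)^2 ≡ 419^2 = 175561 ≡ 827 (mod 1783)
419^4 = (419^2)^2 ≡ 827^2 = 683929 ≡ 1040 (mod 1783)
419^8 = (419^4)^2 ≡ 1040^2 = 1081600 ≡ 1102 (mod 1783)
419^16 = (419^8)^2 ≡ 1102^2 = 1214404 ≡ 181 (mod 1783)
419^25 = 419^16 · 419^8 · 419^1 ≡ 181 · 1102 · 419 ≡ 19 (mod 1783).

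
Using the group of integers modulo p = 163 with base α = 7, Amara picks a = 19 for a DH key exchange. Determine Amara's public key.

Public value = 7^19 (mod 163).
7^1 ≡ 7 (mod 163)
7^2 = (7^1)^2 ≡ 7^2 = 49 ≡ 49 (mod 163)
7^4 = (7^2)^2 ≡ 49^2 = 2401 ≡ 119 (mod 163)
7^8 = (7^4)^2 ≡ 119^2 = 14161 ≡ 143 (mod 163)
7^16 = (7^8)^2 ≡ 143^2 = 20449 ≡ 74 (mod 163)
7^19 = 7^16 · 7^2 · 7^1 ≡ 74 · 49 · 7 ≡ 117 (mod 163).

117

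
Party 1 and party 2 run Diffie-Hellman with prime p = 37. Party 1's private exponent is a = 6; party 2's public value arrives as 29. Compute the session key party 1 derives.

Shared key K = 29^6 mod 37.
29^1 ≡ 29 (mod 37)
29^2 = (29^1)^2 ≡ 29^2 = 841 ≡ 27 (mod 37)
29^4 = (29^2)^2 ≡ 27^2 = 729 ≡ 26 (mod 37)
29^6 = 29^4 · 29^2 ≡ 26 · 27 ≡ 36 (mod 37).

36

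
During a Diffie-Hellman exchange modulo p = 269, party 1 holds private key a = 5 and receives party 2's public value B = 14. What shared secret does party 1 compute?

93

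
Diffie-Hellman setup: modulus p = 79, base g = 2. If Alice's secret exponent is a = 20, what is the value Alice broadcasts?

9

Public value = 2^{20} \pmod{79}.
2^1 ≡ 2 (mod 79)
2^2 = (2^1)^2 ≡ 2^2 = 4 ≡ 4 (mod 79)
2^4 = (2^2)^2 ≡ 4^2 = 16 ≡ 16 (mod 79)
2^8 = (2^4)^2 ≡ 16^2 = 256 ≡ 19 (mod 79)
2^16 = (2^8)^2 ≡ 19^2 = 361 ≡ 45 (mod 79)
2^20 = 2^16 · 2^4 ≡ 45 · 16 ≡ 9 (mod 79).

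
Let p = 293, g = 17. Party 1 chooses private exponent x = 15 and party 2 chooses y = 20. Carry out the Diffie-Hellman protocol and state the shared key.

256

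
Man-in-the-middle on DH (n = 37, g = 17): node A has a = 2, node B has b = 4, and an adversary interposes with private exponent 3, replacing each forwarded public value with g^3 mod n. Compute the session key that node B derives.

26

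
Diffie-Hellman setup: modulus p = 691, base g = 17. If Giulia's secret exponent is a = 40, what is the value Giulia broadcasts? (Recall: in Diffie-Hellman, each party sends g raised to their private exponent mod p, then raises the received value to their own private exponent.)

497

Public value = 17^{40} \pmod{691}.
17^1 ≡ 17 (mod 691)
17^2 = (17^1)^2 ≡ 17^2 = 289 ≡ 289 (mod 691)
17^4 = (17^2)^2 ≡ 289^2 = 83521 ≡ 601 (mod 691)
17^8 = (17^4)^2 ≡ 601^2 = 361201 ≡ 499 (mod 691)
17^16 = (17^8)^2 ≡ 499^2 = 249001 ≡ 241 (mod 691)
17^32 = (17^16)^2 ≡ 241^2 = 58081 ≡ 37 (mod 691)
17^40 = 17^32 · 17^8 ≡ 37 · 499 ≡ 497 (mod 691).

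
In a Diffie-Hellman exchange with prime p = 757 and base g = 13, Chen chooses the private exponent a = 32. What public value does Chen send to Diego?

221

Public value = 13^32 (mod 757).
13^1 ≡ 13 (mod 757)
13^2 = (13^1)^2 ≡ 13^2 = 169 ≡ 169 (mod 757)
13^4 = (13^2)^2 ≡ 169^2 = 28561 ≡ 552 (mod 757)
13^8 = (13^4)^2 ≡ 552^2 = 304704 ≡ 390 (mod 757)
13^16 = (13^8)^2 ≡ 390^2 = 152100 ≡ 700 (mod 757)
13^32 = (13^16)^2 ≡ 700^2 = 490000 ≡ 221 (mod 757)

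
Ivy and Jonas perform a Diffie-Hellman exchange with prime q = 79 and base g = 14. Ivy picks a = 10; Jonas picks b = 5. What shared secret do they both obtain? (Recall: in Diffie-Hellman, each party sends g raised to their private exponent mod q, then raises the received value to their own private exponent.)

52

Jonas sends B = g^b mod q = 14^5 mod 79.
14^1 ≡ 14 (mod 79)
14^2 = (14^1)^2 ≡ 14^2 = 196 ≡ 38 (mod 79)
14^4 = (14^2)^2 ≡ 38^2 = 1444 ≡ 22 (mod 79)
14^5 = 14^4 · 14^1 ≡ 22 · 14 ≡ 71 (mod 79).
So B = 71. Ivy then computes K = B^a mod q = 71^10 mod 79.
71^1 ≡ 71 (mod 79)
71^2 = (71^1)^2 ≡ 71^2 = 5041 ≡ 64 (mod 79)
71^4 = (71^2)^2 ≡ 64^2 = 4096 ≡ 67 (mod 79)
71^8 = (71^4)^2 ≡ 67^2 = 4489 ≡ 65 (mod 79)
71^10 = 71^8 · 71^2 ≡ 65 · 64 ≡ 52 (mod 79).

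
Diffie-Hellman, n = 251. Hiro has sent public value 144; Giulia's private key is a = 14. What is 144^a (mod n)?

237

Shared key K = 144^14 mod 251.
144^1 ≡ 144 (mod 251)
144^2 = (144^1)^2 ≡ 144^2 = 20736 ≡ 154 (mod 251)
144^4 = (144^2)^2 ≡ 154^2 = 23716 ≡ 122 (mod 251)
144^8 = (144^4)^2 ≡ 122^2 = 14884 ≡ 75 (mod 251)
144^14 = 144^8 · 144^4 · 144^2 ≡ 75 · 122 · 154 ≡ 237 (mod 251).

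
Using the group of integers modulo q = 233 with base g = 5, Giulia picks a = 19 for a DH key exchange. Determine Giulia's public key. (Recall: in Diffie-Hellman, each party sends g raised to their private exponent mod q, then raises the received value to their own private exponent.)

206

Public value = 5^19 mod 233.
5^1 ≡ 5 (mod 233)
5^2 = (5^1)^2 ≡ 5^2 = 25 ≡ 25 (mod 233)
5^4 = (5^2)^2 ≡ 25^2 = 625 ≡ 159 (mod 233)
5^8 = (5^4)^2 ≡ 159^2 = 25281 ≡ 117 (mod 233)
5^16 = (5^8)^2 ≡ 117^2 = 13689 ≡ 175 (mod 233)
5^19 = 5^16 · 5^2 · 5^1 ≡ 175 · 25 · 5 ≡ 206 (mod 233).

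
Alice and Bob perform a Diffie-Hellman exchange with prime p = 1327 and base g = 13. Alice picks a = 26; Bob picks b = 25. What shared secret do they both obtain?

319

Alice sends A = g^a mod p = 13^26 mod 1327.
13^1 ≡ 13 (mod 1327)
13^2 = (13^1)^2 ≡ 13^2 = 169 ≡ 169 (mod 1327)
13^4 = (13^2)^2 ≡ 169^2 = 28561 ≡ 694 (mod 1327)
13^8 = (13^4)^2 ≡ 694^2 = 481636 ≡ 1262 (mod 1327)
13^16 = (13^8)^2 ≡ 1262^2 = 1592644 ≡ 244 (mod 1327)
13^26 = 13^16 · 13^8 · 13^2 ≡ 244 · 1262 · 169 ≡ 200 (mod 1327).
So A = 200. Bob then computes K = A^b mod p = 200^25 mod 1327.
200^1 ≡ 200 (mod 1327)
200^2 = (200^1)^2 ≡ 200^2 = 40000 ≡ 190 (mod 1327)
200^4 = (200^2)^2 ≡ 190^2 = 36100 ≡ 271 (mod 1327)
200^8 = (200^4)^2 ≡ 271^2 = 73441 ≡ 456 (mod 1327)
200^16 = (200^8)^2 ≡ 456^2 = 207936 ≡ 924 (mod 1327)
200^25 = 200^16 · 200^8 · 200^1 ≡ 924 · 456 · 200 ≡ 319 (mod 1327).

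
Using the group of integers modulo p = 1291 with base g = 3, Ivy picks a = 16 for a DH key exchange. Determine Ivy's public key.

Public value = 3^16 mod 1291.
3^1 ≡ 3 (mod 1291)
3^2 = (3^1)^2 ≡ 3^2 = 9 ≡ 9 (mod 1291)
3^4 = (3^2)^2 ≡ 9^2 = 81 ≡ 81 (mod 1291)
3^8 = (3^4)^2 ≡ 81^2 = 6561 ≡ 106 (mod 1291)
3^16 = (3^8)^2 ≡ 106^2 = 11236 ≡ 908 (mod 1291)

908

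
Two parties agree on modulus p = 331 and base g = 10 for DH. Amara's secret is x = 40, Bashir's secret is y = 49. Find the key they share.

Bashir sends B = g^y mod p = 10^49 mod 331.
10^1 ≡ 10 (mod 331)
10^2 = (10^1)^2 ≡ 10^2 = 100 ≡ 100 (mod 331)
10^4 = (10^2)^2 ≡ 100^2 = 10000 ≡ 70 (mod 331)
10^8 = (10^4)^2 ≡ 70^2 = 4900 ≡ 266 (mod 331)
10^16 = (10^8)^2 ≡ 266^2 = 70756 ≡ 253 (mod 331)
10^32 = (10^16)^2 ≡ 253^2 = 64009 ≡ 126 (mod 331)
10^49 = 10^32 · 10^16 · 10^1 ≡ 126 · 253 · 10 ≡ 27 (mod 331).
So B = 27. Amara then computes K = B^x mod p = 27^40 mod 331.
27^1 ≡ 27 (mod 331)
27^2 = (27^1)^2 ≡ 27^2 = 729 ≡ 67 (mod 331)
27^4 = (27^2)^2 ≡ 67^2 = 4489 ≡ 186 (mod 331)
27^8 = (27^4)^2 ≡ 186^2 = 34596 ≡ 172 (mod 331)
27^16 = (27^8)^2 ≡ 172^2 = 29584 ≡ 125 (mod 331)
27^32 = (27^16)^2 ≡ 125^2 = 15625 ≡ 68 (mod 331)
27^40 = 27^32 · 27^8 ≡ 68 · 172 ≡ 111 (mod 331).

111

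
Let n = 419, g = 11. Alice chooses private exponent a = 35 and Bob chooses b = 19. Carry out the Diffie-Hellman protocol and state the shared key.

85

Bob sends B = g^b mod n = 11^19 mod 419.
11^1 ≡ 11 (mod 419)
11^2 = (11^1)^2 ≡ 11^2 = 121 ≡ 121 (mod 419)
11^4 = (11^2)^2 ≡ 121^2 = 14641 ≡ 395 (mod 419)
11^8 = (11^4)^2 ≡ 395^2 = 156025 ≡ 157 (mod 419)
11^16 = (11^8)^2 ≡ 157^2 = 24649 ≡ 347 (mod 419)
11^19 = 11^16 · 11^2 · 11^1 ≡ 347 · 121 · 11 ≡ 119 (mod 419).
So B = 119. Alice then computes K = B^a mod n = 119^35 mod 419.
119^1 ≡ 119 (mod 419)
119^2 = (119^1)^2 ≡ 119^2 = 14161 ≡ 334 (mod 419)
119^4 = (119^2)^2 ≡ 334^2 = 111556 ≡ 102 (mod 419)
119^8 = (119^4)^2 ≡ 102^2 = 10404 ≡ 348 (mod 419)
119^16 = (119^8)^2 ≡ 348^2 = 121104 ≡ 13 (mod 419)
119^32 = (119^16)^2 ≡ 13^2 = 169 ≡ 169 (mod 419)
119^35 = 119^32 · 119^2 · 119^1 ≡ 169 · 334 · 119 ≡ 85 (mod 419).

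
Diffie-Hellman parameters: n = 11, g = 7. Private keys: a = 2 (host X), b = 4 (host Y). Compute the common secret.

Host X sends A = g^a mod n = 7^2 mod 11.
7^1 ≡ 7 (mod 11)
7^2 = (7^1)^2 ≡ 7^2 = 49 ≡ 5 (mod 11)
So A = 5. Host Y then computes K = A^b mod n = 5^4 mod 11.
5^1 ≡ 5 (mod 11)
5^2 = (5^1)^2 ≡ 5^2 = 25 ≡ 3 (mod 11)
5^4 = (5^2)^2 ≡ 3^2 = 9 ≡ 9 (mod 11)

9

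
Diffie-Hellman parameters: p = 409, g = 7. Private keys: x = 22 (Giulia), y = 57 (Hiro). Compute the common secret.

266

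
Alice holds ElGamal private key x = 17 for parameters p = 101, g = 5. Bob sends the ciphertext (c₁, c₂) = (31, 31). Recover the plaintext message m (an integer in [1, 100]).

37

Shared mask s = c₁^x mod p = 31^17 mod 101.
31^1 ≡ 31 (mod 101)
31^2 = (31^1)^2 ≡ 31^2 = 961 ≡ 52 (mod 101)
31^4 = (31^2)^2 ≡ 52^2 = 2704 ≡ 78 (mod 101)
31^8 = (31^4)^2 ≡ 78^2 = 6084 ≡ 24 (mod 101)
31^16 = (31^8)^2 ≡ 24^2 = 576 ≡ 71 (mod 101)
31^17 = 31^16 · 31^1 ≡ 71 · 31 ≡ 80 (mod 101).
So s = 80; s⁻¹ ≡ 24 (mod 101).
m = c₂ · s⁻¹ mod 101 = 31 · 24 mod 101 = 37.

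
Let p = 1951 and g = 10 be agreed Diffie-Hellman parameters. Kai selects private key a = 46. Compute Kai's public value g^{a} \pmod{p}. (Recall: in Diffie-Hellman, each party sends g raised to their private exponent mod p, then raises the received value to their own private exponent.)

Public value = 10^{46} \pmod{1951}.
10^1 ≡ 10 (mod 1951)
10^2 = (10^1)^2 ≡ 10^2 = 100 ≡ 100 (mod 1951)
10^4 = (10^2)^2 ≡ 100^2 = 10000 ≡ 245 (mod 1951)
10^8 = (10^4)^2 ≡ 245^2 = 60025 ≡ 1495 (mod 1951)
10^16 = (10^8)^2 ≡ 1495^2 = 2235025 ≡ 1130 (mod 1951)
10^32 = (10^16)^2 ≡ 1130^2 = 1276900 ≡ 946 (mod 1951)
10^46 = 10^32 · 10^8 · 10^4 · 10^2 ≡ 946 · 1495 · 245 · 100 ≡ 1325 (mod 1951).

1325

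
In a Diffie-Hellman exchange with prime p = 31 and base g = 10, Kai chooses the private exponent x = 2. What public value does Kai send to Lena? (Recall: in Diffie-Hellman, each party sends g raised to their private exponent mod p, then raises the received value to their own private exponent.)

Public value = 10^2 mod 31.
10^1 ≡ 10 (mod 31)
10^2 = (10^1)^2 ≡ 10^2 = 100 ≡ 7 (mod 31)

7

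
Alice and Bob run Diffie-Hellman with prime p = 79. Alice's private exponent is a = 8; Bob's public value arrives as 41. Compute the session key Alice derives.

Shared key K = 41^8 mod 79.
41^1 ≡ 41 (mod 79)
41^2 = (41^1)^2 ≡ 41^2 = 1681 ≡ 22 (mod 79)
41^4 = (41^2)^2 ≡ 22^2 = 484 ≡ 10 (mod 79)
41^8 = (41^4)^2 ≡ 10^2 = 100 ≡ 21 (mod 79)

21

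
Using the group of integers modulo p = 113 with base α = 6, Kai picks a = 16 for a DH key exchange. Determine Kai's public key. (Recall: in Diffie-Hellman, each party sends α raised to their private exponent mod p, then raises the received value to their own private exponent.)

Public value = 6^{16} \pmod{113}.
6^1 ≡ 6 (mod 113)
6^2 = (6^1)^2 ≡ 6^2 = 36 ≡ 36 (mod 113)
6^4 = (6^2)^2 ≡ 36^2 = 1296 ≡ 53 (mod 113)
6^8 = (6^4)^2 ≡ 53^2 = 2809 ≡ 97 (mod 113)
6^16 = (6^8)^2 ≡ 97^2 = 9409 ≡ 30 (mod 113)

30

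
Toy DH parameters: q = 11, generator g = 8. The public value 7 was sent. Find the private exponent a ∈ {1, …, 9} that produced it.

9

Try successive powers of 8 modulo 11:
8^1 ≡ 8
8^2 ≡ 9
8^3 ≡ 6
8^4 ≡ 4
8^5 ≡ 10
8^6 ≡ 3
8^7 ≡ 2
8^8 ≡ 5
8^9 ≡ 7
Found: a = 9.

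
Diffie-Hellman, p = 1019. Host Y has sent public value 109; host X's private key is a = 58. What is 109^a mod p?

405

Shared key K = 109^58 mod 1019.
109^1 ≡ 109 (mod 1019)
109^2 = (109^1)^2 ≡ 109^2 = 11881 ≡ 672 (mod 1019)
109^4 = (109^2)^2 ≡ 672^2 = 451584 ≡ 167 (mod 1019)
109^8 = (109^4)^2 ≡ 167^2 = 27889 ≡ 376 (mod 1019)
109^16 = (109^8)^2 ≡ 376^2 = 141376 ≡ 754 (mod 1019)
109^32 = (109^16)^2 ≡ 754^2 = 568516 ≡ 933 (mod 1019)
109^58 = 109^32 · 109^16 · 109^8 · 109^2 ≡ 933 · 754 · 376 · 672 ≡ 405 (mod 1019).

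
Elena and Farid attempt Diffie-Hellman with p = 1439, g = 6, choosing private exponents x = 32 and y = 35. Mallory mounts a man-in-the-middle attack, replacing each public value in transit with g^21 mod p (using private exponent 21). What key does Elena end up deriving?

1046

Elena receives Mallory's public value M = 6^21 mod 1439 instead of the honest one.
6^1 ≡ 6 (mod 1439)
6^2 = (6^1)^2 ≡ 6^2 = 36 ≡ 36 (mod 1439)
6^4 = (6^2)^2 ≡ 36^2 = 1296 ≡ 1296 (mod 1439)
6^8 = (6^4)^2 ≡ 1296^2 = 1679616 ≡ 303 (mod 1439)
6^16 = (6^8)^2 ≡ 303^2 = 91809 ≡ 1152 (mod 1439)
6^21 = 6^16 · 6^4 · 6^1 ≡ 1152 · 1296 · 6 ≡ 177 (mod 1439).
So M = 177. Elena computes K = M^32 mod 1439.
177^1 ≡ 177 (mod 1439)
177^2 = (177^1)^2 ≡ 177^2 = 31329 ≡ 1110 (mod 1439)
177^4 = (177^2)^2 ≡ 1110^2 = 1232100 ≡ 316 (mod 1439)
177^8 = (177^4)^2 ≡ 316^2 = 99856 ≡ 565 (mod 1439)
177^16 = (177^8)^2 ≡ 565^2 = 319225 ≡ 1206 (mod 1439)
177^32 = (177^16)^2 ≡ 1206^2 = 1454436 ≡ 1046 (mod 1439)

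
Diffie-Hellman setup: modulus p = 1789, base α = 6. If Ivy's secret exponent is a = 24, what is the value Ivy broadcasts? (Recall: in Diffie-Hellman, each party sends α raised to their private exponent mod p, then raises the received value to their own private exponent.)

866

Public value = 6^24 (mod 1789).
6^1 ≡ 6 (mod 1789)
6^2 = (6^1)^2 ≡ 6^2 = 36 ≡ 36 (mod 1789)
6^4 = (6^2)^2 ≡ 36^2 = 1296 ≡ 1296 (mod 1789)
6^8 = (6^4)^2 ≡ 1296^2 = 1679616 ≡ 1534 (mod 1789)
6^16 = (6^8)^2 ≡ 1534^2 = 2353156 ≡ 621 (mod 1789)
6^24 = 6^16 · 6^8 ≡ 621 · 1534 ≡ 866 (mod 1789).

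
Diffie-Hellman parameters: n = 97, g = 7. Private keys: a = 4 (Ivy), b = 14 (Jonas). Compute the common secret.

Jonas sends B = g^b mod n = 7^14 mod 97.
7^1 ≡ 7 (mod 97)
7^2 = (7^1)^2 ≡ 7^2 = 49 ≡ 49 (mod 97)
7^4 = (7^2)^2 ≡ 49^2 = 2401 ≡ 73 (mod 97)
7^8 = (7^4)^2 ≡ 73^2 = 5329 ≡ 91 (mod 97)
7^14 = 7^8 · 7^4 · 7^2 ≡ 91 · 73 · 49 ≡ 72 (mod 97).
So B = 72. Ivy then computes K = B^a mod n = 72^4 mod 97.
72^1 ≡ 72 (mod 97)
72^2 = (72^1)^2 ≡ 72^2 = 5184 ≡ 43 (mod 97)
72^4 = (72^2)^2 ≡ 43^2 = 1849 ≡ 6 (mod 97)

6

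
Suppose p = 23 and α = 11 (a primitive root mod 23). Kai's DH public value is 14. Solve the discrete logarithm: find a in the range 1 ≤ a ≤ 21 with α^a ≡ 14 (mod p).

17

Try successive powers of 11 modulo 23:
11^1 ≡ 11
11^2 ≡ 6
11^3 ≡ 20
11^4 ≡ 13
11^5 ≡ 5
11^6 ≡ 9
11^7 ≡ 7
11^8 ≡ 8
11^9 ≡ 19
11^10 ≡ 2
11^11 ≡ 22
11^12 ≡ 12
11^13 ≡ 17
11^14 ≡ 3
11^15 ≡ 10
11^16 ≡ 18
11^17 ≡ 14
Found: a = 17.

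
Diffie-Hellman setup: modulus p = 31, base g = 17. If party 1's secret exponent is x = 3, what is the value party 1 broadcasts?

15

Public value = 17^3 (mod 31).
17^1 ≡ 17 (mod 31)
17^2 = (17^1)^2 ≡ 17^2 = 289 ≡ 10 (mod 31)
17^3 = 17^2 · 17^1 ≡ 10 · 17 ≡ 15 (mod 31).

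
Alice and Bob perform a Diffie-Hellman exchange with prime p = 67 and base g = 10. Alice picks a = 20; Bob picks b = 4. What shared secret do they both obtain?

56

Alice sends A = g^a mod p = 10^20 mod 67.
10^1 ≡ 10 (mod 67)
10^2 = (10^1)^2 ≡ 10^2 = 100 ≡ 33 (mod 67)
10^4 = (10^2)^2 ≡ 33^2 = 1089 ≡ 17 (mod 67)
10^8 = (10^4)^2 ≡ 17^2 = 289 ≡ 21 (mod 67)
10^16 = (10^8)^2 ≡ 21^2 = 441 ≡ 39 (mod 67)
10^20 = 10^16 · 10^4 ≡ 39 · 17 ≡ 60 (mod 67).
So A = 60. Bob then computes K = A^b mod p = 60^4 mod 67.
60^1 ≡ 60 (mod 67)
60^2 = (60^1)^2 ≡ 60^2 = 3600 ≡ 49 (mod 67)
60^4 = (60^2)^2 ≡ 49^2 = 2401 ≡ 56 (mod 67)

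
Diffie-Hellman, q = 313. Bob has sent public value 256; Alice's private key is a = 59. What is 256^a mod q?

16

Shared key K = 256^59 mod 313.
256^1 ≡ 256 (mod 313)
256^2 = (256^1)^2 ≡ 256^2 = 65536 ≡ 119 (mod 313)
256^4 = (256^2)^2 ≡ 119^2 = 14161 ≡ 76 (mod 313)
256^8 = (256^4)^2 ≡ 76^2 = 5776 ≡ 142 (mod 313)
256^16 = (256^8)^2 ≡ 142^2 = 20164 ≡ 132 (mod 313)
256^32 = (256^16)^2 ≡ 132^2 = 17424 ≡ 209 (mod 313)
256^59 = 256^32 · 256^16 · 256^8 · 256^2 · 256^1 ≡ 209 · 132 · 142 · 119 · 256 ≡ 16 (mod 313).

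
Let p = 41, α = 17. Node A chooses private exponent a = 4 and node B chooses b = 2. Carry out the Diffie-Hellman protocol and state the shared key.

Node A sends A = α^a mod p = 17^4 mod 41.
17^1 ≡ 17 (mod 41)
17^2 = (17^1)^2 ≡ 17^2 = 289 ≡ 2 (mod 41)
17^4 = (17^2)^2 ≡ 2^2 = 4 ≡ 4 (mod 41)
So A = 4. Node B then computes K = A^b mod p = 4^2 mod 41.
4^1 ≡ 4 (mod 41)
4^2 = (4^1)^2 ≡ 4^2 = 16 ≡ 16 (mod 41)

16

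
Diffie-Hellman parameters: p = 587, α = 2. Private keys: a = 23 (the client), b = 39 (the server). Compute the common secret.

245

The server sends B = α^b mod p = 2^39 mod 587.
2^1 ≡ 2 (mod 587)
2^2 = (2^1)^2 ≡ 2^2 = 4 ≡ 4 (mod 587)
2^4 = (2^2)^2 ≡ 4^2 = 16 ≡ 16 (mod 587)
2^8 = (2^4)^2 ≡ 16^2 = 256 ≡ 256 (mod 587)
2^16 = (2^8)^2 ≡ 256^2 = 65536 ≡ 379 (mod 587)
2^32 = (2^16)^2 ≡ 379^2 = 143641 ≡ 413 (mod 587)
2^39 = 2^32 · 2^4 · 2^2 · 2^1 ≡ 413 · 16 · 4 · 2 ≡ 34 (mod 587).
So B = 34. The client then computes K = B^a mod p = 34^23 mod 587.
34^1 ≡ 34 (mod 587)
34^2 = (34^1)^2 ≡ 34^2 = 1156 ≡ 569 (mod 587)
34^4 = (34^2)^2 ≡ 569^2 = 323761 ≡ 324 (mod 587)
34^8 = (34^4)^2 ≡ 324^2 = 104976 ≡ 490 (mod 587)
34^16 = (34^8)^2 ≡ 490^2 = 240100 ≡ 17 (mod 587)
34^23 = 34^16 · 34^4 · 34^2 · 34^1 ≡ 17 · 324 · 569 · 34 ≡ 245 (mod 587).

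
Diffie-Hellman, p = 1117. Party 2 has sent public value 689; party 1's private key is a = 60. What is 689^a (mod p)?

285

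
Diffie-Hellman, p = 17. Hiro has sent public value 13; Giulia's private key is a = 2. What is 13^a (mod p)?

16

Shared key K = 13^2 mod 17.
13^1 ≡ 13 (mod 17)
13^2 = (13^1)^2 ≡ 13^2 = 169 ≡ 16 (mod 17)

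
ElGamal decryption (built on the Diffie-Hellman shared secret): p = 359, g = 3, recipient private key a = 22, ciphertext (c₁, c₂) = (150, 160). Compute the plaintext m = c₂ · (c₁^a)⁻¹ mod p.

136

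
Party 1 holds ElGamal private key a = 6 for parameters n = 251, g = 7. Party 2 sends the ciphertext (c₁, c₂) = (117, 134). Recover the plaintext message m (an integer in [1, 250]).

160

Shared mask s = c₁^a mod n = 117^6 mod 251.
117^1 ≡ 117 (mod 251)
117^2 = (117^1)^2 ≡ 117^2 = 13689 ≡ 135 (mod 251)
117^4 = (117^2)^2 ≡ 135^2 = 18225 ≡ 153 (mod 251)
117^6 = 117^4 · 117^2 ≡ 153 · 135 ≡ 73 (mod 251).
So s = 73; s⁻¹ ≡ 196 (mod 251).
m = c₂ · s⁻¹ mod 251 = 134 · 196 mod 251 = 160.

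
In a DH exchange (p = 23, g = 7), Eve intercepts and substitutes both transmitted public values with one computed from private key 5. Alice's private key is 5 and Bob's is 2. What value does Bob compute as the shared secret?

13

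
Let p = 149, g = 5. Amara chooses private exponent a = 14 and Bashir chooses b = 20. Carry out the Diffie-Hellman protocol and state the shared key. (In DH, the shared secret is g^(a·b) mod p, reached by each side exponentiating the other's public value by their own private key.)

88

Amara sends A = g^a mod p = 5^14 mod 149.
5^1 ≡ 5 (mod 149)
5^2 = (5^1)^2 ≡ 5^2 = 25 ≡ 25 (mod 149)
5^4 = (5^2)^2 ≡ 25^2 = 625 ≡ 29 (mod 149)
5^8 = (5^4)^2 ≡ 29^2 = 841 ≡ 96 (mod 149)
5^14 = 5^8 · 5^4 · 5^2 ≡ 96 · 29 · 25 ≡ 17 (mod 149).
So A = 17. Bashir then computes K = A^b mod p = 17^20 mod 149.
17^1 ≡ 17 (mod 149)
17^2 = (17^1)^2 ≡ 17^2 = 289 ≡ 140 (mod 149)
17^4 = (17^2)^2 ≡ 140^2 = 19600 ≡ 81 (mod 149)
17^8 = (17^4)^2 ≡ 81^2 = 6561 ≡ 5 (mod 149)
17^16 = (17^8)^2 ≡ 5^2 = 25 ≡ 25 (mod 149)
17^20 = 17^16 · 17^4 ≡ 25 · 81 ≡ 88 (mod 149).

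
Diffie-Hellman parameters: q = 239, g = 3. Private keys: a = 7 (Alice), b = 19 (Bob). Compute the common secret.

Bob sends B = g^b mod q = 3^19 mod 239.
3^1 ≡ 3 (mod 239)
3^2 = (3^1)^2 ≡ 3^2 = 9 ≡ 9 (mod 239)
3^4 = (3^2)^2 ≡ 9^2 = 81 ≡ 81 (mod 239)
3^8 = (3^4)^2 ≡ 81^2 = 6561 ≡ 108 (mod 239)
3^16 = (3^8)^2 ≡ 108^2 = 11664 ≡ 192 (mod 239)
3^19 = 3^16 · 3^2 · 3^1 ≡ 192 · 9 · 3 ≡ 165 (mod 239).
So B = 165. Alice then computes K = B^a mod q = 165^7 mod 239.
165^1 ≡ 165 (mod 239)
165^2 = (165^1)^2 ≡ 165^2 = 27225 ≡ 218 (mod 239)
165^4 = (165^2)^2 ≡ 218^2 = 47524 ≡ 202 (mod 239)
165^7 = 165^4 · 165^2 · 165^1 ≡ 202 · 218 · 165 ≡ 101 (mod 239).

101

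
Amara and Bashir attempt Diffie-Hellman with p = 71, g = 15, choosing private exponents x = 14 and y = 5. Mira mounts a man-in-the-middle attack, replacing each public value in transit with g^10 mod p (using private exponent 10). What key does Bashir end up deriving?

Bashir receives Mira's public value M = 15^10 mod 71 instead of the honest one.
15^1 ≡ 15 (mod 71)
15^2 = (15^1)^2 ≡ 15^2 = 225 ≡ 12 (mod 71)
15^4 = (15^2)^2 ≡ 12^2 = 144 ≡ 2 (mod 71)
15^8 = (15^4)^2 ≡ 2^2 = 4 ≡ 4 (mod 71)
15^10 = 15^8 · 15^2 ≡ 4 · 12 ≡ 48 (mod 71).
So M = 48. Bashir computes K = M^5 mod 71.
48^1 ≡ 48 (mod 71)
48^2 = (48^1)^2 ≡ 48^2 = 2304 ≡ 32 (mod 71)
48^4 = (48^2)^2 ≡ 32^2 = 1024 ≡ 30 (mod 71)
48^5 = 48^4 · 48^1 ≡ 30 · 48 ≡ 20 (mod 71).

20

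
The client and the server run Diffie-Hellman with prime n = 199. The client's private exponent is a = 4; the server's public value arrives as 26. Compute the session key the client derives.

72

Shared key K = 26^4 mod 199.
26^1 ≡ 26 (mod 199)
26^2 = (26^1)^2 ≡ 26^2 = 676 ≡ 79 (mod 199)
26^4 = (26^2)^2 ≡ 79^2 = 6241 ≡ 72 (mod 199)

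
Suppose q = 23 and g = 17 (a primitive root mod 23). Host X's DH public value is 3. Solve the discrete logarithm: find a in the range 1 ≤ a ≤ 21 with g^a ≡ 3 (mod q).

18

Try successive powers of 17 modulo 23:
17^1 ≡ 17
17^2 ≡ 13
17^3 ≡ 14
17^4 ≡ 8
17^5 ≡ 21
17^6 ≡ 12
17^7 ≡ 20
17^8 ≡ 18
17^9 ≡ 7
17^10 ≡ 4
17^11 ≡ 22
17^12 ≡ 6
17^13 ≡ 10
17^14 ≡ 9
17^15 ≡ 15
17^16 ≡ 2
17^17 ≡ 11
17^18 ≡ 3
Found: a = 18.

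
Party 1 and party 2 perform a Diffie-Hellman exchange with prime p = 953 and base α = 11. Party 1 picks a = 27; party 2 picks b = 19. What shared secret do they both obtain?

730

Party 2 sends B = α^b mod p = 11^19 mod 953.
11^1 ≡ 11 (mod 953)
11^2 = (11^1)^2 ≡ 11^2 = 121 ≡ 121 (mod 953)
11^4 = (11^2)^2 ≡ 121^2 = 14641 ≡ 346 (mod 953)
11^8 = (11^4)^2 ≡ 346^2 = 119716 ≡ 591 (mod 953)
11^16 = (11^8)^2 ≡ 591^2 = 349281 ≡ 483 (mod 953)
11^19 = 11^16 · 11^2 · 11^1 ≡ 483 · 121 · 11 ≡ 551 (mod 953).
So B = 551. Party 1 then computes K = B^a mod p = 551^27 mod 953.
551^1 ≡ 551 (mod 953)
551^2 = (551^1)^2 ≡ 551^2 = 303601 ≡ 547 (mod 953)
551^4 = (551^2)^2 ≡ 547^2 = 299209 ≡ 920 (mod 953)
551^8 = (551^4)^2 ≡ 920^2 = 846400 ≡ 136 (mod 953)
551^16 = (551^8)^2 ≡ 136^2 = 18496 ≡ 389 (mod 953)
551^27 = 551^16 · 551^8 · 551^2 · 551^1 ≡ 389 · 136 · 547 · 551 ≡ 730 (mod 953).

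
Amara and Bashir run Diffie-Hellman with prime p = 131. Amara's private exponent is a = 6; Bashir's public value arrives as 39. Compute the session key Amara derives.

Shared key K = 39^6 mod 131.
39^1 ≡ 39 (mod 131)
39^2 = (39^1)^2 ≡ 39^2 = 1521 ≡ 80 (mod 131)
39^4 = (39^2)^2 ≡ 80^2 = 6400 ≡ 112 (mod 131)
39^6 = 39^4 · 39^2 ≡ 112 · 80 ≡ 52 (mod 131).

52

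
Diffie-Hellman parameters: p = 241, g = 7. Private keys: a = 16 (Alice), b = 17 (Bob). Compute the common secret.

Alice sends A = g^a mod p = 7^16 mod 241.
7^1 ≡ 7 (mod 241)
7^2 = (7^1)^2 ≡ 7^2 = 49 ≡ 49 (mod 241)
7^4 = (7^2)^2 ≡ 49^2 = 2401 ≡ 232 (mod 241)
7^8 = (7^4)^2 ≡ 232^2 = 53824 ≡ 81 (mod 241)
7^16 = (7^8)^2 ≡ 81^2 = 6561 ≡ 54 (mod 241)
So A = 54. Bob then computes K = A^b mod p = 54^17 mod 241.
54^1 ≡ 54 (mod 241)
54^2 = (54^1)^2 ≡ 54^2 = 2916 ≡ 24 (mod 241)
54^4 = (54^2)^2 ≡ 24^2 = 576 ≡ 94 (mod 241)
54^8 = (54^4)^2 ≡ 94^2 = 8836 ≡ 160 (mod 241)
54^16 = (54^8)^2 ≡ 160^2 = 25600 ≡ 54 (mod 241)
54^17 = 54^16 · 54^1 ≡ 54 · 54 ≡ 24 (mod 241).

24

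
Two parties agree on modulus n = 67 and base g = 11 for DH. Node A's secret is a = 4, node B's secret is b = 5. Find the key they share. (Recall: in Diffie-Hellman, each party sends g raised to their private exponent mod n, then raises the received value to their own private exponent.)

39

Node A sends A = g^a mod n = 11^4 mod 67.
11^1 ≡ 11 (mod 67)
11^2 = (11^1)^2 ≡ 11^2 = 121 ≡ 54 (mod 67)
11^4 = (11^2)^2 ≡ 54^2 = 2916 ≡ 35 (mod 67)
So A = 35. Node B then computes K = A^b mod n = 35^5 mod 67.
35^1 ≡ 35 (mod 67)
35^2 = (35^1)^2 ≡ 35^2 = 1225 ≡ 19 (mod 67)
35^4 = (35^2)^2 ≡ 19^2 = 361 ≡ 26 (mod 67)
35^5 = 35^4 · 35^1 ≡ 26 · 35 ≡ 39 (mod 67).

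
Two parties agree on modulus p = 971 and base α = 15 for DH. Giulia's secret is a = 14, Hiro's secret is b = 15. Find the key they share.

Giulia sends A = α^a mod p = 15^14 mod 971.
15^1 ≡ 15 (mod 971)
15^2 = (15^1)^2 ≡ 15^2 = 225 ≡ 225 (mod 971)
15^4 = (15^2)^2 ≡ 225^2 = 50625 ≡ 133 (mod 971)
15^8 = (15^4)^2 ≡ 133^2 = 17689 ≡ 211 (mod 971)
15^14 = 15^8 · 15^4 · 15^2 ≡ 211 · 133 · 225 ≡ 733 (mod 971).
So A = 733. Hiro then computes K = A^b mod p = 733^15 mod 971.
733^1 ≡ 733 (mod 971)
733^2 = (733^1)^2 ≡ 733^2 = 537289 ≡ 326 (mod 971)
733^4 = (733^2)^2 ≡ 326^2 = 106276 ≡ 437 (mod 971)
733^8 = (733^4)^2 ≡ 437^2 = 190969 ≡ 653 (mod 971)
733^15 = 733^8 · 733^4 · 733^2 · 733^1 ≡ 653 · 437 · 326 · 733 ≡ 285 (mod 971).

285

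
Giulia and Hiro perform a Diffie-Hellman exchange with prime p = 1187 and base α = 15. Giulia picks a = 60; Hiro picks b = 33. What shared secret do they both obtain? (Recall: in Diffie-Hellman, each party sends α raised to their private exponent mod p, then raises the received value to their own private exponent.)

Hiro sends B = α^b mod p = 15^33 mod 1187.
15^1 ≡ 15 (mod 1187)
15^2 = (15^1)^2 ≡ 15^2 = 225 ≡ 225 (mod 1187)
15^4 = (15^2)^2 ≡ 225^2 = 50625 ≡ 771 (mod 1187)
15^8 = (15^4)^2 ≡ 771^2 = 594441 ≡ 941 (mod 1187)
15^16 = (15^8)^2 ≡ 941^2 = 885481 ≡ 1166 (mod 1187)
15^32 = (15^16)^2 ≡ 1166^2 = 1359556 ≡ 441 (mod 1187)
15^33 = 15^32 · 15^1 ≡ 441 · 15 ≡ 680 (mod 1187).
So B = 680. Giulia then computes K = B^a mod p = 680^60 mod 1187.
680^1 ≡ 680 (mod 1187)
680^2 = (680^1)^2 ≡ 680^2 = 462400 ≡ 657 (mod 1187)
680^4 = (680^2)^2 ≡ 657^2 = 431649 ≡ 768 (mod 1187)
680^8 = (680^4)^2 ≡ 768^2 = 589824 ≡ 1072 (mod 1187)
680^16 = (680^8)^2 ≡ 1072^2 = 1149184 ≡ 168 (mod 1187)
680^32 = (680^16)^2 ≡ 168^2 = 28224 ≡ 923 (mod 1187)
680^60 = 680^32 · 680^16 · 680^8 · 680^4 ≡ 923 · 168 · 1072 · 768 ≡ 981 (mod 1187).

981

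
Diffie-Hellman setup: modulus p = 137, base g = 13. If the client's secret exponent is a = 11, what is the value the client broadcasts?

27

Public value = 13^11 mod 137.
13^1 ≡ 13 (mod 137)
13^2 = (13^1)^2 ≡ 13^2 = 169 ≡ 32 (mod 137)
13^4 = (13^2)^2 ≡ 32^2 = 1024 ≡ 65 (mod 137)
13^8 = (13^4)^2 ≡ 65^2 = 4225 ≡ 115 (mod 137)
13^11 = 13^8 · 13^2 · 13^1 ≡ 115 · 32 · 13 ≡ 27 (mod 137).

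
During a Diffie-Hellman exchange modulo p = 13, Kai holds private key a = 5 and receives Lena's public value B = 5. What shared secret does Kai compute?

5

Shared key K = 5^5 mod 13.
5^1 ≡ 5 (mod 13)
5^2 = (5^1)^2 ≡ 5^2 = 25 ≡ 12 (mod 13)
5^4 = (5^2)^2 ≡ 12^2 = 144 ≡ 1 (mod 13)
5^5 = 5^4 · 5^1 ≡ 1 · 5 ≡ 5 (mod 13).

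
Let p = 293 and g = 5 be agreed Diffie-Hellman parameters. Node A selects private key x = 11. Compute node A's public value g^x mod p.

261

Public value = 5^11 mod 293.
5^1 ≡ 5 (mod 293)
5^2 = (5^1)^2 ≡ 5^2 = 25 ≡ 25 (mod 293)
5^4 = (5^2)^2 ≡ 25^2 = 625 ≡ 39 (mod 293)
5^8 = (5^4)^2 ≡ 39^2 = 1521 ≡ 56 (mod 293)
5^11 = 5^8 · 5^2 · 5^1 ≡ 56 · 25 · 5 ≡ 261 (mod 293).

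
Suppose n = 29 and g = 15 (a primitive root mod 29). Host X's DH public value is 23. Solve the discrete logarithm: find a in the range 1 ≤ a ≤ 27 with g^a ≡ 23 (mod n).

Try successive powers of 15 modulo 29:
15^1 ≡ 15
15^2 ≡ 22
15^3 ≡ 11
15^4 ≡ 20
15^5 ≡ 10
15^6 ≡ 5
15^7 ≡ 17
15^8 ≡ 23
Found: a = 8.

8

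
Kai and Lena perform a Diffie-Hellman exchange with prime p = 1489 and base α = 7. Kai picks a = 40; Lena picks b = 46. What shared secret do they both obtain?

188

Lena sends B = α^b mod p = 7^46 mod 1489.
7^1 ≡ 7 (mod 1489)
7^2 = (7^1)^2 ≡ 7^2 = 49 ≡ 49 (mod 1489)
7^4 = (7^2)^2 ≡ 49^2 = 2401 ≡ 912 (mod 1489)
7^8 = (7^4)^2 ≡ 912^2 = 831744 ≡ 882 (mod 1489)
7^16 = (7^8)^2 ≡ 882^2 = 777924 ≡ 666 (mod 1489)
7^32 = (7^16)^2 ≡ 666^2 = 443556 ≡ 1323 (mod 1489)
7^46 = 7^32 · 7^8 · 7^4 · 7^2 ≡ 1323 · 882 · 912 · 49 ≡ 114 (mod 1489).
So B = 114. Kai then computes K = B^a mod p = 114^40 mod 1489.
114^1 ≡ 114 (mod 1489)
114^2 = (114^1)^2 ≡ 114^2 = 12996 ≡ 1084 (mod 1489)
114^4 = (114^2)^2 ≡ 1084^2 = 1175056 ≡ 235 (mod 1489)
114^8 = (114^4)^2 ≡ 235^2 = 55225 ≡ 132 (mod 1489)
114^16 = (114^8)^2 ≡ 132^2 = 17424 ≡ 1045 (mod 1489)
114^32 = (114^16)^2 ≡ 1045^2 = 1092025 ≡ 588 (mod 1489)
114^40 = 114^32 · 114^8 ≡ 588 · 132 ≡ 188 (mod 1489).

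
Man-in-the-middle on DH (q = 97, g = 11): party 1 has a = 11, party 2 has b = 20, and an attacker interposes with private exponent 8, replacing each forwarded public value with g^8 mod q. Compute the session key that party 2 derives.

Party 2 receives an attacker's public value M = 11^8 mod 97 instead of the honest one.
11^1 ≡ 11 (mod 97)
11^2 = (11^1)^2 ≡ 11^2 = 121 ≡ 24 (mod 97)
11^4 = (11^2)^2 ≡ 24^2 = 576 ≡ 91 (mod 97)
11^8 = (11^4)^2 ≡ 91^2 = 8281 ≡ 36 (mod 97)
So M = 36. Party 2 computes K = M^20 mod 97.
36^1 ≡ 36 (mod 97)
36^2 = (36^1)^2 ≡ 36^2 = 1296 ≡ 35 (mod 97)
36^4 = (36^2)^2 ≡ 35^2 = 1225 ≡ 61 (mod 97)
36^8 = (36^4)^2 ≡ 61^2 = 3721 ≡ 35 (mod 97)
36^16 = (36^8)^2 ≡ 35^2 = 1225 ≡ 61 (mod 97)
36^20 = 36^16 · 36^4 ≡ 61 · 61 ≡ 35 (mod 97).

35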